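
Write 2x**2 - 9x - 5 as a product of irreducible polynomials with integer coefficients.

Need a pair with product 2·(-5) = -10 and sum -9: that's -10 and 1.
Split the middle term: 2x**2 - 10x + x - 5 = 2x(x - 5) + (x - 5).

(2x + 1)(x - 5)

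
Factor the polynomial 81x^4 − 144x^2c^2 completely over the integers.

Pull out the common factor 9x^2; 9x^2 − 16c^2 is a difference of squares.

9x^2(3x − 4c)(3x + 4c)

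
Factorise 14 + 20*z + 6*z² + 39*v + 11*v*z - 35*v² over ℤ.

Group: -7*v*(5*v - 3*z - 7) + (-2*z - 2)*(5*v - 3*z - 7); both groups contain (5*v - 3*z - 7).

-(5*v - 3*z - 7)*(7*v + 2*z + 2)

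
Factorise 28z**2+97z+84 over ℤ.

(4z+7)(7z+12)

Need a pair with product 28·84 = 2352 and sum 97: that's 48 and 49.
Split the middle term: 28z**2+48z + 49z+84 = 4z(7z+12) + 7(7z+12).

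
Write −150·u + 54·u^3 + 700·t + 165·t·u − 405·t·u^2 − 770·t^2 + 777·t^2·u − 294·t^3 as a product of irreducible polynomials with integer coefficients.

Group: 7·t·(−42·t^2 + 93·t·u − 140·t − 18·u^2 + 30·u) + (−3·u − 5)·(−42·t^2 + 93·t·u − 140·t − 18·u^2 + 30·u); both groups contain (−42·t^2 + 93·t·u − 140·t − 18·u^2 + 30·u), so (7·t − 3·u − 5) is a factor with cofactor −42·t^2 + 93·t·u − 140·t − 18·u^2 + 30·u.
The cofactor groups again: −42·t^2 + 93·t·u − 140·t − 18·u^2 + 30·u = −14·t·(3·t − 6·u + 10) + 3·u·(3·t − 6·u + 10); both groups contain (3·t − 6·u + 10), giving −(14·t − 3·u)·(3·t − 6·u + 10).

−(14·t − 3·u)·(3·t − 6·u + 10)·(7·t − 3·u − 5)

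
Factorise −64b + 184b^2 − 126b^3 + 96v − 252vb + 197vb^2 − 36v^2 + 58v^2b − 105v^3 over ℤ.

−(3v − 2b)(7v − 9b + 8)(5v + 7b − 4)

Group: 7v(−15v^2 − 11vb + 12v + 14b^2 − 8b) + (−9b + 8)(−15v^2 − 11vb + 12v + 14b^2 − 8b); both groups contain (−15v^2 − 11vb + 12v + 14b^2 − 8b), so (7v − 9b + 8) is a factor with cofactor −15v^2 − 11vb + 12v + 14b^2 − 8b.
The cofactor groups again: −15v^2 − 11vb + 12v + 14b^2 − 8b = −3v(5v + 7b − 4) + 2b(5v + 7b − 4); both groups contain (5v + 7b − 4), giving −(3v − 2b)(5v + 7b − 4).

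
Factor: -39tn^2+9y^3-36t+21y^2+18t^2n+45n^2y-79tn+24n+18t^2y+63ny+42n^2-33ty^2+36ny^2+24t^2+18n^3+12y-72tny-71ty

(3t-2n-y)(2t-3n-3y-3)(3n+3y+4)

Group: 3n(6t^2-13tn-11ty-9t+6n^2+9ny+6n+3y^2+3y) + (3y+4)(6t^2-13tn-11ty-9t+6n^2+9ny+6n+3y^2+3y); both groups contain (6t^2-13tn-11ty-9t+6n^2+9ny+6n+3y^2+3y), so (3n+3y+4) is a factor with cofactor 6t^2-13tn-11ty-9t+6n^2+9ny+6n+3y^2+3y.
The cofactor groups again: 6t^2-13tn-11ty-9t+6n^2+9ny+6n+3y^2+3y = 3t(2t-3n-3y-3) + (-2n-y)(2t-3n-3y-3); both groups contain (2t-3n-3y-3), giving (3t-2n-y)(2t-3n-3y-3).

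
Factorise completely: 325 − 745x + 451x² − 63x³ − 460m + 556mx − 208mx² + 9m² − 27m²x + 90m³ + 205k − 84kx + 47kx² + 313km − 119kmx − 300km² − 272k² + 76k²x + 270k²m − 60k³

−(10k − 5m + 9x − 13)(6k − 6m − 7x + 5)(k − 3m − x + 5)

Group: k(−60k² + 90km + 16kx + 28k − 30m² + 19mx − 53m + 63x² − 136x + 65) + (−3m − x + 5)(−60k² + 90km + 16kx + 28k − 30m² + 19mx − 53m + 63x² − 136x + 65); both groups contain (−60k² + 90km + 16kx + 28k − 30m² + 19mx − 53m + 63x² − 136x + 65), so (k − 3m − x + 5) is a factor with cofactor −60k² + 90km + 16kx + 28k − 30m² + 19mx − 53m + 63x² − 136x + 65.
The cofactor groups again: −60k² + 90km + 16kx + 28k − 30m² + 19mx − 53m + 63x² − 136x + 65 = −6k(10k − 5m + 9x − 13) + (6m + 7x − 5)(10k − 5m + 9x − 13); both groups contain (10k − 5m + 9x − 13), giving −(6k − 6m − 7x + 5)(10k − 5m + 9x − 13).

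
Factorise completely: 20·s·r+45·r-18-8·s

Group as (20·s·r-8·s) + (45·r-18) = 4·s·(5·r-2) + 9·(5·r-2).
Both groups share the factor (5·r-2).

(4·s+9)·(5·r-2)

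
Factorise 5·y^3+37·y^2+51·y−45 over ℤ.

Testing divisors of the constant over divisors of the leading coefficient, y = 3/5 is a root, giving the factor (5·y−3) and quotient y^2+8·y+15.
The remaining quadratic factors as (y+5)(y+3).

(5·y−3)·(y+3)·(y+5)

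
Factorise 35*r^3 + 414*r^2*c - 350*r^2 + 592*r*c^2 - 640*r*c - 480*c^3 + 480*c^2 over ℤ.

(7*r - 4*c)*(r + 10*c - 10)*(5*r + 12*c)

Group: 5*r*(7*r^2 + 66*r*c - 70*r - 40*c^2 + 40*c) + 12*c*(7*r^2 + 66*r*c - 70*r - 40*c^2 + 40*c); both groups contain (7*r^2 + 66*r*c - 70*r - 40*c^2 + 40*c), so (5*r + 12*c) is a factor with cofactor 7*r^2 + 66*r*c - 70*r - 40*c^2 + 40*c.
The cofactor groups again: 7*r^2 + 66*r*c - 70*r - 40*c^2 + 40*c = r*(7*r - 4*c) + (10*c - 10)*(7*r - 4*c); both groups contain (7*r - 4*c), giving (r + 10*c - 10)*(7*r - 4*c).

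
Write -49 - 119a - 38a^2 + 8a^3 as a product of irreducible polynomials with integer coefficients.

(2a + 1)(4a + 7)(a - 7)

Trying the rational-root candidates, a = 7 is a root, so (a - 7) is a factor; dividing leaves 8a^2 + 18a + 7.
The remaining quadratic factors as (2a + 1)(4a + 7).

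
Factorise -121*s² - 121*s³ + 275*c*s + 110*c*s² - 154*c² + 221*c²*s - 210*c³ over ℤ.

Group: 14*c*(-15*c² + 4*c*s - 11*c + 11*s² + 11*s) - 11*s*(-15*c² + 4*c*s - 11*c + 11*s² + 11*s); both groups contain (-15*c² + 4*c*s - 11*c + 11*s² + 11*s), so (14*c - 11*s) is a factor with cofactor -15*c² + 4*c*s - 11*c + 11*s² + 11*s.
The cofactor groups again: -15*c² + 4*c*s - 11*c + 11*s² + 11*s = -15*c*(c - s) + (-11*s - 11)*(c - s); both groups contain (c - s), giving -(15*c + 11*s + 11)*(c - s).

-(14*c - 11*s)*(15*c + 11*s + 11)*(c - s)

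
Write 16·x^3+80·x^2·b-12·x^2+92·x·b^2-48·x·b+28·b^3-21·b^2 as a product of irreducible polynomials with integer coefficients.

Group: 4·x·(4·x^2+16·x·b+7·b^2) + (4·b-3)·(4·x^2+16·x·b+7·b^2); both groups contain (4·x^2+16·x·b+7·b^2), so (4·x+4·b-3) is a factor with cofactor 4·x^2+16·x·b+7·b^2.
The cofactor groups again: 4·x^2+16·x·b+7·b^2 = 2·x·(2·x+7·b) + b·(2·x+7·b); both groups contain (2·x+7·b), giving (2·x+b)·(2·x+7·b).

(4·x+4·b-3)·(2·x+7·b)·(2·x+b)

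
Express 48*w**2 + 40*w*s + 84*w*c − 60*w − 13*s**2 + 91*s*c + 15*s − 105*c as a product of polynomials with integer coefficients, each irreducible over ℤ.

(12*w + 13*s − 15)*(4*w − s + 7*c)

Group: 12*w*(4*w − s + 7*c) + (13*s − 15)*(4*w − s + 7*c); both groups contain (4*w − s + 7*c).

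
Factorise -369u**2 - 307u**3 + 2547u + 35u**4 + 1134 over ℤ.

Among the possible rational roots, u = 3 is a root, so (u - 3) is a factor; dividing leaves 35u**3 - 202u**2 - 975u - 378.
Then u = -3/7 is a root, so (7u + 3) divides it; the quotient is 5u**2 - 31u - 126.
The remaining quadratic factors as (5u + 14)(u - 9).

(5u + 14)(7u + 3)(u - 3)(u - 9)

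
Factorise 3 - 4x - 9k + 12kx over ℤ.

(3k - 1)(4x - 3)

Group as (12kx - 9k) + (-4x + 3) = 3k(4x - 3) - (4x - 3).
Both groups share the factor (4x - 3).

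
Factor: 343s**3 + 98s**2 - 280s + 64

By the rational root theorem, s = 4/7 is a root, so (7s - 4) divides it; the quotient is 49s**2 + 42s - 16.
The remaining quadratic factors as (7s + 8)(7s - 2).

(7s + 8)(7s - 2)(7s - 4)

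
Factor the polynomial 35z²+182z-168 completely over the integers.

Pull out the common factor 7, then factor the remaining trinomial.

7(5z-4)(z+6)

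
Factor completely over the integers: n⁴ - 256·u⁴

(n + 4·u)·(n - 4·u)·(n² + 16·u²)

(n)⁴ − (4·u)⁴ = ((n)² − (4·u)²)((n)² + (4·u)²); the first factor splits again, the second (n² + 16·u²) is irreducible.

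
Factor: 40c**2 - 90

Every term has a factor of 10. Then 4c**2 - 9 = (2c)² − (3)².

10(2c + 3)(2c - 3)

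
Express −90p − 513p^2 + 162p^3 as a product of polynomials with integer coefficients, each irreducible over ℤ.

Pull out the common factor 9p, then factor the remaining trinomial.

9p(3p − 10)(6p + 1)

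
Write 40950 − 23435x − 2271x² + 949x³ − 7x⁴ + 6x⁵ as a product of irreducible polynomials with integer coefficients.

(2x + 9)(3x − 5)(x − 5)(x² + x + 182)

Testing divisors of the constant over divisors of the leading coefficient, x = −9/2 is a root, so (2x + 9) is a factor; dividing leaves 3x⁴ − 17x³ + 551x² − 3615x + 4550.
Continuing, x = 5 is a root, giving the factor (x − 5) and quotient 3x³ − 2x² + 541x − 910.
Continuing, x = 5/3 is a root, so (3x − 5) is a factor; dividing leaves x² + x + 182.
The quadratic x² + x + 182 has discriminant −727 < 0 and is irreducible over ℤ.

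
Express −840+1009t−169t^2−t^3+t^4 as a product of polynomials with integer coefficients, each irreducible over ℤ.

Trying the rational-root candidates, t = 1 is a root, so (t−1) divides it; the quotient is t^3−169t+840.
Continuing, t = 8 is a root, giving the factor (t−8) and quotient t^2+8t−105.
The remaining quadratic factors as (t+15)(t−7).

(t+15)(t−1)(t−7)(t−8)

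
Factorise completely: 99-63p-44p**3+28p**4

Group as (28p**4-63p) + (-44p**3+99) = 7p(4p**3-9) - 11(4p**3-9).
Both groups share the factor (4p**3-9).

(7p-11)(4p**3-9)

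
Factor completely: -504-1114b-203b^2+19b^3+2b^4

Among the possible rational roots, b = -4 is a root, giving the factor (b+4) and quotient 2b^3+11b^2-247b-126.
Continuing, b = -1/2 is a root, so (2b+1) is a factor; dividing leaves b^2+5b-126.
The remaining quadratic factors as (b-9)(b+14).

(2b+1)(b+14)(b+4)(b-9)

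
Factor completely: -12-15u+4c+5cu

(5u+4)(c-3)

Group as (5cu+4c) + (-15u-12) = c(5u+4) - 3(5u+4).
Both groups share the factor (5u+4).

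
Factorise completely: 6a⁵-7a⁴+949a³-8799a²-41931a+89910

(2a+9)(3a-5)(a-9)(a²+5a+222)

By the rational root theorem, a = 9 is a root, giving the factor (a-9) and quotient 6a⁴+47a³+1372a²+3549a-9990.
Next, a = 5/3 is a root, so (3a-5) is a factor; dividing leaves 2a³+19a²+489a+1998.
Continuing, a = -9/2 is a root, so (2a+9) divides it; the quotient is a²+5a+222.
The quadratic a²+5a+222 has discriminant -863 < 0 and is irreducible over ℤ.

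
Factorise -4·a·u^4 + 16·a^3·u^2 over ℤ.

4·a·u^2·(2·a + u)·(2·a - u)

Every term has a factor of 4·a·u^2. Then 4·a^2 - u^2 = (2·a)² − (u)².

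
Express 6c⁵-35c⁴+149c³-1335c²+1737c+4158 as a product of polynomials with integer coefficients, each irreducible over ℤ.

Among the possible rational roots, c = 3 is a root, so (c-3) divides it; the quotient is 6c⁴-17c³+98c²-1041c-1386.
Then c = 6 is a root, so (c-6) divides it; the quotient is 6c³+19c²+212c+231.
Next, c = -7/6 is a root, giving the factor (6c+7) and quotient c²+2c+33.
The quadratic c²+2c+33 has discriminant -128 < 0 and is irreducible over ℤ.

(6c+7)(c-3)(c-6)(c²+2c+33)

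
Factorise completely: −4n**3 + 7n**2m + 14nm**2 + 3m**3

−(n − 3m)(4n + m)(n + m)

Group: 4n(−n**2 + 2nm + 3m**2) + m(−n**2 + 2nm + 3m**2); both groups contain (−n**2 + 2nm + 3m**2), so (4n + m) is a factor with cofactor −n**2 + 2nm + 3m**2.
The cofactor groups again: −n**2 + 2nm + 3m**2 = −n(n − 3m) − m(n − 3m); both groups contain (n − 3m), giving −(n + m)(n − 3m).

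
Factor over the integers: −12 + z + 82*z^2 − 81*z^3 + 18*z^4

(2*z − 1)*(3*z + 1)*(3*z − 4)*(z − 3)

Testing divisors of the constant over divisors of the leading coefficient, z = 4/3 is a root, so (3*z − 4) divides it; the quotient is 6*z^3 − 19*z^2 + 2*z + 3.
Continuing, z = 1/2 is a root, so (2*z − 1) is a factor; dividing leaves 3*z^2 − 8*z − 3.
The remaining quadratic factors as (3*z + 1)(z − 3).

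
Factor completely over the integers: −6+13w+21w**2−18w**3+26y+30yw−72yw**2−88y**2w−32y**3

Group: 4y(−8y**2−16yw−2y−6w**2+5w+6) + (3w−1)(−8y**2−16yw−2y−6w**2+5w+6); both groups contain (−8y**2−16yw−2y−6w**2+5w+6), so (4y+3w−1) is a factor with cofactor −8y**2−16yw−2y−6w**2+5w+6.
The cofactor groups again: −8y**2−16yw−2y−6w**2+5w+6 = −2y(4y+2w−3) + (−3w−2)(4y+2w−3); both groups contain (4y+2w−3), giving −(2y+3w+2)(4y+2w−3).

−(4y+2w−3)(2y+3w+2)(4y+3w−1)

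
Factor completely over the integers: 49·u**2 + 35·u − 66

(7·u + 11)·(7·u − 6)

Need a pair with product 49·(−66) = −3234 and sum 35: that's 77 and −42.
Split the middle term: 49·u**2 + 77·u − 42·u − 66 = 7·u·(7·u + 11) − 6·(7·u + 11).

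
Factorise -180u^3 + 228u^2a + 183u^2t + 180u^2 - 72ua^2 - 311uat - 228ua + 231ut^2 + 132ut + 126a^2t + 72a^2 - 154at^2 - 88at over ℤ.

Group: 15u(-12u^2 + 8ua + 21ut + 12u - 14at - 8a) + (-9a + 11t)(-12u^2 + 8ua + 21ut + 12u - 14at - 8a); both groups contain (-12u^2 + 8ua + 21ut + 12u - 14at - 8a), so (15u - 9a + 11t) is a factor with cofactor -12u^2 + 8ua + 21ut + 12u - 14at - 8a.
The cofactor groups again: -12u^2 + 8ua + 21ut + 12u - 14at - 8a = -4u(3u - 2a) + (7t + 4)(3u - 2a); both groups contain (3u - 2a), giving -(4u - 7t - 4)(3u - 2a).

-(3u - 2a)(4u - 7t - 4)(15u - 9a + 11t)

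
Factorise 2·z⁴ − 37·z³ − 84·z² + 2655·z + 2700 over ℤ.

Among the possible rational roots, z = 12 is a root, giving the factor (z − 12) and quotient 2·z³ − 13·z² − 240·z − 225.
Next, z = −1 is a root, so (z + 1) divides it; the quotient is 2·z² − 15·z − 225.
The remaining quadratic factors as (z − 15)(2·z + 15).

(2·z + 15)·(z + 1)·(z − 12)·(z − 15)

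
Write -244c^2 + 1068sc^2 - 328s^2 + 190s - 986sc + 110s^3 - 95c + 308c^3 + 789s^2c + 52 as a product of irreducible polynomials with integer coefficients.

Group: 2s(55s^2 + 92sc - 54s + 28c^2 - 12c - 13) + (11c - 4)(55s^2 + 92sc - 54s + 28c^2 - 12c - 13); both groups contain (55s^2 + 92sc - 54s + 28c^2 - 12c - 13), so (2s + 11c - 4) is a factor with cofactor 55s^2 + 92sc - 54s + 28c^2 - 12c - 13.
The cofactor groups again: 55s^2 + 92sc - 54s + 28c^2 - 12c - 13 = 5s(11s + 14c - 13) + (2c + 1)(11s + 14c - 13); both groups contain (11s + 14c - 13), giving (5s + 2c + 1)(11s + 14c - 13).

(2s + 11c - 4)(11s + 14c - 13)(5s + 2c + 1)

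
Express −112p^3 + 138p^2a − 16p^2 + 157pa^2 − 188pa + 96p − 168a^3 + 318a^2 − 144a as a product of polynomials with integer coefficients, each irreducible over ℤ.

Group: 7p(−16p^2 + 38pa − 16p − 21a^2 + 24a) + (8a − 6)(−16p^2 + 38pa − 16p − 21a^2 + 24a); both groups contain (−16p^2 + 38pa − 16p − 21a^2 + 24a), so (7p + 8a − 6) is a factor with cofactor −16p^2 + 38pa − 16p − 21a^2 + 24a.
The cofactor groups again: −16p^2 + 38pa − 16p − 21a^2 + 24a = −2p(8p − 7a + 8) + 3a(8p − 7a + 8); both groups contain (8p − 7a + 8), giving −(2p − 3a)(8p − 7a + 8).

−(2p − 3a)(8p − 7a + 8)(7p + 8a − 6)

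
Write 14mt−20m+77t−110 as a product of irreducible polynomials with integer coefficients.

Group as (14mt−20m) + (77t−110) = 2m(7t−10) + 11(7t−10).
Both groups share the factor (7t−10).

(2m+11)(7t−10)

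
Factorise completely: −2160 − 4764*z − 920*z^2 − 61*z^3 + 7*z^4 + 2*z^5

Testing divisors of the constant over divisors of the leading coefficient, z = −6 is a root, so (z + 6) is a factor; dividing leaves 2*z^4 − 5*z^3 − 31*z^2 − 734*z − 360.
Next, z = 9 is a root, so (z − 9) divides it; the quotient is 2*z^3 + 13*z^2 + 86*z + 40.
Then z = −1/2 is a root, giving the factor (2*z + 1) and quotient z^2 + 6*z + 40.
The quadratic z^2 + 6*z + 40 has discriminant −124 < 0 and is irreducible over ℤ.

(2*z + 1)*(z + 6)*(z − 9)*(z^2 + 6*z + 40)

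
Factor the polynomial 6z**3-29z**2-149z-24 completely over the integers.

(6z+1)(z+3)(z-8)

Among the possible rational roots, z = 8 is a root, so (z-8) divides it; the quotient is 6z**2+19z+3.
The remaining quadratic factors as (z+3)(6z+1).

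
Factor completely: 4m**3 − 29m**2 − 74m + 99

Among the possible rational roots, m = 9 is a root, giving the factor (m − 9) and quotient 4m**2 + 7m − 11.
The remaining quadratic factors as (m − 1)(4m + 11).

(4m + 11)(m − 1)(m − 9)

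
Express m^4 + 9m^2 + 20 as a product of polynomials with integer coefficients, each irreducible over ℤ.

(m^2 + 4)(m^2 + 5)

Substitute u = m^2 to get a quadratic in u, then factor.
m^2 + 5 is irreducible over ℤ (always positive, so no real roots).
m^2 + 4 is irreducible over ℤ (sum of squares).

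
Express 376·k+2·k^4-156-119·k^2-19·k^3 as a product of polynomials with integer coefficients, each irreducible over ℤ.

(2·k-1)·(k+6)·(k-13)·(k-2)

By the rational root theorem, k = 2 is a root, giving the factor (k-2) and quotient 2·k^3-15·k^2-149·k+78.
Then k = 1/2 is a root, so (2·k-1) divides it; the quotient is k^2-7·k-78.
The remaining quadratic factors as (k-13)(k+6).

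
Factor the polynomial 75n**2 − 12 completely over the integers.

3(5n + 2)(5n − 2)

Every term has a factor of 3. Then 25n**2 − 4 = (5n)² − (2)².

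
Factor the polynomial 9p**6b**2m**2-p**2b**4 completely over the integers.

b**2p**2(3p**2m-b)(3p**2m+b)

Factor out p**2b**2 first: what remains is 9p**4m**2-b**2.
Recognize a difference of squares with the parts 3p**2m and b.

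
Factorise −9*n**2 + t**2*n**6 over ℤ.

Pull out the common factor n**2, leaving t**2*n**4 − 9.
Recognize a difference of squares with the parts t*n**2 and 3.

n**2*(t*n**2 + 3)*(t*n**2 − 3)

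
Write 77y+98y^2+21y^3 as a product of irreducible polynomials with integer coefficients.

Pull out the common factor 7y, then factor the remaining trinomial.

7y(3y+11)(y+1)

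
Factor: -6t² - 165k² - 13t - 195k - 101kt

Group: -11k(15k + t) + (-6t - 13)(15k + t); both groups contain (15k + t).

-(11k + 6t + 13)(15k + t)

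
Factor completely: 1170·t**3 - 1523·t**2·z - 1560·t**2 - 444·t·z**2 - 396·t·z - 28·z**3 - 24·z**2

Group: 10·t·(117·t**2 - 164·t·z - 156·t - 28·z**2 - 24·z) + z·(117·t**2 - 164·t·z - 156·t - 28·z**2 - 24·z); both groups contain (117·t**2 - 164·t·z - 156·t - 28·z**2 - 24·z), so (10·t + z) is a factor with cofactor 117·t**2 - 164·t·z - 156·t - 28·z**2 - 24·z.
The cofactor groups again: 117·t**2 - 164·t·z - 156·t - 28·z**2 - 24·z = 9·t·(13·t + 2·z) + (-14·z - 12)·(13·t + 2·z); both groups contain (13·t + 2·z), giving (9·t - 14·z - 12)·(13·t + 2·z).

(10·t + z)·(13·t + 2·z)·(9·t - 14·z - 12)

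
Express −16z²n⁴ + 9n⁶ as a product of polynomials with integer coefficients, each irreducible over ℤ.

Factor out n⁴ first: what remains is −16z² + 9n².
Recognize a difference of squares with the parts 3n and 4z.

−n⁴(4z − 3n)(4z + 3n)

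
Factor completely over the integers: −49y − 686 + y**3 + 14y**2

Testing divisors of the constant over divisors of the leading coefficient, y = −14 is a root, so (y + 14) divides it; the quotient is y**2 − 49.
The remaining quadratic factors as (y − 7)(y + 7).

(y + 14)(y + 7)(y − 7)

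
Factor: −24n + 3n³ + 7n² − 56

(3n + 7)(n² − 8)

Group as (3n³ − 24n) + (7n² − 56) = 3n(n² − 8) + 7(n² − 8).
Both groups share the factor (n² − 8).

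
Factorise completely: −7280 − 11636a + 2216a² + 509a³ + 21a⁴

Testing divisors of the constant over divisors of the leading coefficient, a = 10/3 is a root, giving the factor (3a − 10) and quotient 7a³ + 193a² + 1382a + 728.
Then a = −14 is a root, so (a + 14) is a factor; dividing leaves 7a² + 95a + 52.
The remaining quadratic factors as (a + 13)(7a + 4).

(3a − 10)(7a + 4)(a + 13)(a + 14)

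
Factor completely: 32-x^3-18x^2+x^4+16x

(x+1)(x+4)(x-2)(x-4)

Testing divisors of the constant over divisors of the leading coefficient, x = 4 is a root, giving the factor (x-4) and quotient x^3+3x^2-6x-8.
Next, x = 2 is a root, giving the factor (x-2) and quotient x^2+5x+4.
The remaining quadratic factors as (x+1)(x+4).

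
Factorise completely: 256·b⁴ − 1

Write as (16·b²)² − (1)², then factor 16·b² − 1 once more.

(4·b + 1)·(4·b − 1)·(16·b² + 1)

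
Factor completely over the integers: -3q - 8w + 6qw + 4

(2w - 1)(3q - 4)

Group as (6qw - 3q) + (-8w + 4) = 3q(2w - 1) - 4(2w - 1).
Both groups share the factor (2w - 1).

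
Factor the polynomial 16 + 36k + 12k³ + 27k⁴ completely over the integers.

Group as (27k⁴ + 36k) + (12k³ + 16) = 9k(3k³ + 4) + 4(3k³ + 4).
Both groups share the factor (3k³ + 4).

(9k + 4)(3k³ + 4)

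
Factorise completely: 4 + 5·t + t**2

Two integers with product 4 and sum 5 are 4 and 1.

(t + 1)·(t + 4)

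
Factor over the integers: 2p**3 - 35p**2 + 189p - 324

By the rational root theorem, p = 4 is a root, so (p - 4) is a factor; dividing leaves 2p**2 - 27p + 81.
The remaining quadratic factors as (2p - 9)(p - 9).

(2p - 9)(p - 4)(p - 9)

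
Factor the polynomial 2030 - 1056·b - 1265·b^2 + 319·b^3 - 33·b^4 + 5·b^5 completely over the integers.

(5·b + 7)·(b - 1)·(b - 5)·(b^2 - 2·b + 58)

Among the possible rational roots, b = 5 is a root, giving the factor (b - 5) and quotient 5·b^4 - 8·b^3 + 279·b^2 + 130·b - 406.
Next, b = -7/5 is a root, so (5·b + 7) divides it; the quotient is b^3 - 3·b^2 + 60·b - 58.
Then b = 1 is a root, so (b - 1) divides it; the quotient is b^2 - 2·b + 58.
The quadratic b^2 - 2·b + 58 has discriminant -228 < 0 and is irreducible over ℤ.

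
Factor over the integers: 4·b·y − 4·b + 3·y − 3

Group as (4·b·y − 4·b) + (3·y − 3) = 4·b·(y − 1) + 3·(y − 1).
Both groups share the factor (y − 1).

(4·b + 3)·(y − 1)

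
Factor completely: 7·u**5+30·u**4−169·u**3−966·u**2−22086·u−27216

(7·u+9)·(u+9)·(u−8)·(u**2+2·u+42)

Trying the rational-root candidates, u = −9/7 is a root, giving the factor (7·u+9) and quotient u**4+3·u**3−28·u**2−102·u−3024.
Continuing, u = 8 is a root, giving the factor (u−8) and quotient u**3+11·u**2+60·u+378.
Next, u = −9 is a root, so (u+9) divides it; the quotient is u**2+2·u+42.
The quadratic u**2+2·u+42 has discriminant −164 < 0 and is irreducible over ℤ.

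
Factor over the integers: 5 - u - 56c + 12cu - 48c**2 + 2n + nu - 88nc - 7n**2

-(n + 12c - 1)(7n + 4c - u + 5)

Group: -n(7n + 4c - u + 5) + (-12c + 1)(7n + 4c - u + 5); both groups contain (7n + 4c - u + 5).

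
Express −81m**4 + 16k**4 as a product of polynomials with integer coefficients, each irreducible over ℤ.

(2k + 3m)(2k − 3m)(4k**2 + 9m**2)

(2k)⁴ − (3m)⁴ = ((2k)² − (3m)²)((2k)² + (3m)²); the first factor splits again, the second (4k**2 + 9m**2) is irreducible.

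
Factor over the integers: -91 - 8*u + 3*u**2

(3*u + 13)*(u - 7)

Need a pair with product 3·(-91) = -273 and sum -8: that's -21 and 13.
Split the middle term: 3*u**2 - 21*u + 13*u - 91 = 3*u*(u - 7) + 13*(u - 7).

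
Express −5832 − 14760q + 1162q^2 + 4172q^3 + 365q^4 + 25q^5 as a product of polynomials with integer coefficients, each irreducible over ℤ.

Among the possible rational roots, q = 9/5 is a root, so (5q − 9) is a factor; dividing leaves 5q^4 + 82q^3 + 982q^2 + 2000q + 648.
Then q = −2/5 is a root, giving the factor (5q + 2) and quotient q^3 + 16q^2 + 190q + 324.
Continuing, q = −2 is a root, giving the factor (q + 2) and quotient q^2 + 14q + 162.
The quadratic q^2 + 14q + 162 has discriminant −452 < 0 and is irreducible over ℤ.

(5q + 2)(5q − 9)(q + 2)(q^2 + 14q + 162)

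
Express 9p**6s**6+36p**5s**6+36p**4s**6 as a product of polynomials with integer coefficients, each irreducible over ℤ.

9p**4s**6(p+2)**2

Pull out the common factor 9p**4s**6, leaving p**2+4p+4.
Recognize a perfect-square trinomial with the parts 2 and p.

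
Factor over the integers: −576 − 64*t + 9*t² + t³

(t + 8)*(t + 9)*(t − 8)

By the rational root theorem, t = −8 is a root, so (t + 8) is a factor; dividing leaves t² + t − 72.
The remaining quadratic factors as (t − 8)(t + 9).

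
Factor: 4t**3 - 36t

Factor out 4t, leaving t**2 - 9, which is a difference of two squares.

4t(t + 3)(t - 3)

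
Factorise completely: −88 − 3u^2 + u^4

(u^2 + 8)(u^2 − 11)

Substitute w = u^2 to get a quadratic in w, then factor.
u^2 + 8 is irreducible over ℤ (always positive, so no real roots).
u^2 − 11 is irreducible over ℤ (11 is not a perfect square).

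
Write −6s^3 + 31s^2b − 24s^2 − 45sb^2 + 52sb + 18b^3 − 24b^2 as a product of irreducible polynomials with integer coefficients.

−(3s − 2b)(2s − 3b)(s − 3b + 4)

Group: 2s(−3s^2 + 11sb − 12s − 6b^2 + 8b) − 3b(−3s^2 + 11sb − 12s − 6b^2 + 8b); both groups contain (−3s^2 + 11sb − 12s − 6b^2 + 8b), so (2s − 3b) is a factor with cofactor −3s^2 + 11sb − 12s − 6b^2 + 8b.
The cofactor groups again: −3s^2 + 11sb − 12s − 6b^2 + 8b = −3s(s − 3b + 4) + 2b(s − 3b + 4); both groups contain (s − 3b + 4), giving −(3s − 2b)(s − 3b + 4).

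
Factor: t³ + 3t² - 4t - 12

By the rational root theorem, t = -3 is a root, giving the factor (t + 3) and quotient t² - 4.
The remaining quadratic factors as (t - 2)(t + 2).

(t + 2)(t + 3)(t - 2)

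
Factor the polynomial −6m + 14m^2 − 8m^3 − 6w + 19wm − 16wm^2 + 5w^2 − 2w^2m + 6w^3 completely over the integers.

(2w − 4m + 3)(3w + 2m − 2)(w + m)

Group: 2w(3w^2 + 5wm − 2w + 2m^2 − 2m) + (−4m + 3)(3w^2 + 5wm − 2w + 2m^2 − 2m); both groups contain (3w^2 + 5wm − 2w + 2m^2 − 2m), so (2w − 4m + 3) is a factor with cofactor 3w^2 + 5wm − 2w + 2m^2 − 2m.
The cofactor groups again: 3w^2 + 5wm − 2w + 2m^2 − 2m = w(3w + 2m − 2) + m(3w + 2m − 2); both groups contain (3w + 2m − 2), giving (w + m)(3w + 2m − 2).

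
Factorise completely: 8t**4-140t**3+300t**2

Pull out the common factor 4t**2, then factor the remaining trinomial.

4t**2(2t-5)(t-15)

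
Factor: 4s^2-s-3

Need a pair with product 4·(-3) = -12 and sum -1: that's 3 and -4.
Split the middle term: 4s^2+3s - 4s-3 = s(4s+3) - (4s+3).

(4s+3)(s-1)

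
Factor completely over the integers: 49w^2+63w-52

(7w+13)(7w-4)

Need a pair with product 49·(-52) = -2548 and sum 63: that's 91 and -28.
Split the middle term: 49w^2+91w - 28w-52 = 7w(7w+13) - 4(7w+13).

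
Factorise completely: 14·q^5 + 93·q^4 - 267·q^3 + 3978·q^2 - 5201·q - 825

Trying the rational-root candidates, q = -1/7 is a root, giving the factor (7·q + 1) and quotient 2·q^4 + 13·q^3 - 40·q^2 + 574·q - 825.
Continuing, q = -11 is a root, giving the factor (q + 11) and quotient 2·q^3 - 9·q^2 + 59·q - 75.
Continuing, q = 3/2 is a root, so (2·q - 3) is a factor; dividing leaves q^2 - 3·q + 25.
The quadratic q^2 - 3·q + 25 has discriminant -91 < 0 and is irreducible over ℤ.

(2·q - 3)·(7·q + 1)·(q + 11)·(q^2 - 3·q + 25)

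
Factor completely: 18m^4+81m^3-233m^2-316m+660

(3m-5)(6m-11)(m+2)(m+6)

Among the possible rational roots, m = 11/6 is a root, giving the factor (6m-11) and quotient 3m^3+19m^2-4m-60.
Next, m = -2 is a root, so (m+2) is a factor; dividing leaves 3m^2+13m-30.
The remaining quadratic factors as (3m-5)(m+6).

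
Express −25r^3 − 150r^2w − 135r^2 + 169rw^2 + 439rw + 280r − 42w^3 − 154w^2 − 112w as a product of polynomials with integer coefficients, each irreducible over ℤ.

−(5r − 2w)(5r − 3w − 8)(r + 7w + 7)

Group: 5r(−5r^2 − 33rw − 35r + 14w^2 + 14w) + (−3w − 8)(−5r^2 − 33rw − 35r + 14w^2 + 14w); both groups contain (−5r^2 − 33rw − 35r + 14w^2 + 14w), so (5r − 3w − 8) is a factor with cofactor −5r^2 − 33rw − 35r + 14w^2 + 14w.
The cofactor groups again: −5r^2 − 33rw − 35r + 14w^2 + 14w = −r(5r − 2w) + (−7w − 7)(5r − 2w); both groups contain (5r − 2w), giving −(r + 7w + 7)(5r − 2w).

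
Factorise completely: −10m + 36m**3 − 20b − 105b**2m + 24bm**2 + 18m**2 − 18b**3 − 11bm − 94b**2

Group: 9b(−2b**2 − 13bm − 10b − 6m**2 − 5m) + (−6m + 2)(−2b**2 − 13bm − 10b − 6m**2 − 5m); both groups contain (−2b**2 − 13bm − 10b − 6m**2 − 5m), so (9b − 6m + 2) is a factor with cofactor −2b**2 − 13bm − 10b − 6m**2 − 5m.
The cofactor groups again: −2b**2 − 13bm − 10b − 6m**2 − 5m = −b(2b + m) + (−6m − 5)(2b + m); both groups contain (2b + m), giving −(b + 6m + 5)(2b + m).

−(2b + m)(9b − 6m + 2)(b + 6m + 5)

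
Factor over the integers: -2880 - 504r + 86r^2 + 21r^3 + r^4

Testing divisors of the constant over divisors of the leading coefficient, r = -8 is a root, so (r + 8) divides it; the quotient is r^3 + 13r^2 - 18r - 360.
Continuing, r = -12 is a root, giving the factor (r + 12) and quotient r^2 + r - 30.
The remaining quadratic factors as (r - 5)(r + 6).

(r + 12)(r + 6)(r + 8)(r - 5)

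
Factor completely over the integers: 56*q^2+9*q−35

Need a pair with product 56·(−35) = −1960 and sum 9: that's 49 and −40.
Split the middle term: 56*q^2+49*q − 40*q−35 = 7*q*(8*q+7) − 5*(8*q+7).

(7*q−5)*(8*q+7)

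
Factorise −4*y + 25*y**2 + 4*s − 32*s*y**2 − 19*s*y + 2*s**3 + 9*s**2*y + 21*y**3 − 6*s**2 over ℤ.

(2*s − 3*y − 4)*(s + 7*y − 1)*(s − y)

Group: s*(2*s**2 − 5*s*y − 4*s + 3*y**2 + 4*y) + (7*y − 1)*(2*s**2 − 5*s*y − 4*s + 3*y**2 + 4*y); both groups contain (2*s**2 − 5*s*y − 4*s + 3*y**2 + 4*y), so (s + 7*y − 1) is a factor with cofactor 2*s**2 − 5*s*y − 4*s + 3*y**2 + 4*y.
The cofactor groups again: 2*s**2 − 5*s*y − 4*s + 3*y**2 + 4*y = s*(2*s − 3*y − 4) − y*(2*s − 3*y − 4); both groups contain (2*s − 3*y − 4), giving (s − y)*(2*s − 3*y − 4).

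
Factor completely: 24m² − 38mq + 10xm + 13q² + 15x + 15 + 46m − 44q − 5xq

Group: 5x(2m − q + 3) + (12m − 13q + 5)(2m − q + 3); both groups contain (2m − q + 3).

(5x + 12m − 13q + 5)(2m − q + 3)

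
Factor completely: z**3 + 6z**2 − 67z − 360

(z + 5)(z + 9)(z − 8)

Among the possible rational roots, z = 8 is a root, so (z − 8) is a factor; dividing leaves z**2 + 14z + 45.
The remaining quadratic factors as (z + 5)(z + 9).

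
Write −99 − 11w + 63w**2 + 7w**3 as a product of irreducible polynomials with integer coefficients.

Group as (7w**3 − 11w) + (63w**2 − 99) = w(7w**2 − 11) + 9(7w**2 − 11).
Both groups share the factor (7w**2 − 11).

(w + 9)(7w**2 − 11)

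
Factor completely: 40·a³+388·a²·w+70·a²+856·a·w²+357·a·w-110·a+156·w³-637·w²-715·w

(2·a+13·w)·(4·a+12·w+11)·(5·a+w-5)

Group: 4·a·(10·a²+67·a·w-10·a+13·w²-65·w) + (12·w+11)·(10·a²+67·a·w-10·a+13·w²-65·w); both groups contain (10·a²+67·a·w-10·a+13·w²-65·w), so (4·a+12·w+11) is a factor with cofactor 10·a²+67·a·w-10·a+13·w²-65·w.
The cofactor groups again: 10·a²+67·a·w-10·a+13·w²-65·w = 2·a·(5·a+w-5) + 13·w·(5·a+w-5); both groups contain (5·a+w-5), giving (2·a+13·w)·(5·a+w-5).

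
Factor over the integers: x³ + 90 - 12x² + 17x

(x + 2)(x - 5)(x - 9)

Testing divisors of the constant over divisors of the leading coefficient, x = 9 is a root, so (x - 9) is a factor; dividing leaves x² - 3x - 10.
The remaining quadratic factors as (x - 5)(x + 2).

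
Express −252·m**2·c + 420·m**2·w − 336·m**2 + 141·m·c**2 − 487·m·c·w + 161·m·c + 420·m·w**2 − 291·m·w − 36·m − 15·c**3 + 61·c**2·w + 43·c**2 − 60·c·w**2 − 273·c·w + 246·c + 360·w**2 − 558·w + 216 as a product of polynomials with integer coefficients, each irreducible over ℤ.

−(12·m − 5·c + 12·w − 9)·(7·m − c + 6)·(3·c − 5·w + 4)

Group: 12·m·(−21·m·c + 35·m·w − 28·m + 3·c**2 − 5·c·w − 14·c + 30·w − 24) + (−5·c + 12·w − 9)·(−21·m·c + 35·m·w − 28·m + 3·c**2 − 5·c·w − 14·c + 30·w − 24); both groups contain (−21·m·c + 35·m·w − 28·m + 3·c**2 − 5·c·w − 14·c + 30·w − 24), so (12·m − 5·c + 12·w − 9) is a factor with cofactor −21·m·c + 35·m·w − 28·m + 3·c**2 − 5·c·w − 14·c + 30·w − 24.
The cofactor groups again: −21·m·c + 35·m·w − 28·m + 3·c**2 − 5·c·w − 14·c + 30·w − 24 = −3·c·(7·m − c + 6) + (5·w − 4)·(7·m − c + 6); both groups contain (7·m − c + 6), giving −(3·c − 5·w + 4)·(7·m − c + 6).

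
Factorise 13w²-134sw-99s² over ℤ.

-(11s-w)(9s+13w)

Group: -11s(9s+13w) + w(9s+13w); both groups contain (9s+13w).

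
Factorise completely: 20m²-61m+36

Need a pair with product 20·36 = 720 and sum -61: that's -16 and -45.
Split the middle term: 20m²-16m - 45m+36 = 4m(5m-4) - 9(5m-4).

(4m-9)(5m-4)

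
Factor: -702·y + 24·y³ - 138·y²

6·y·(4·y + 13)·(y - 9)

Pull out the common factor 6·y, then factor the remaining trinomial.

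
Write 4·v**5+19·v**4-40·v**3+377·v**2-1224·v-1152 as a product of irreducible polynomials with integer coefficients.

(4·v+3)·(v+8)·(v-3)·(v**2-v+16)

Trying the rational-root candidates, v = 3 is a root, so (v-3) divides it; the quotient is 4·v**4+31·v**3+53·v**2+536·v+384.
Next, v = -3/4 is a root, so (4·v+3) divides it; the quotient is v**3+7·v**2+8·v+128.
Next, v = -8 is a root, so (v+8) divides it; the quotient is v**2-v+16.
The quadratic v**2-v+16 has discriminant -63 < 0 and is irreducible over ℤ.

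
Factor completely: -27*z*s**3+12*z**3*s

Factor out 3*z*s, leaving 4*z**2-9*s**2, which is a difference of two squares.

3*s*z*(2*z-3*s)*(2*z+3*s)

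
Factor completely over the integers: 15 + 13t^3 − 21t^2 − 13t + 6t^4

Testing divisors of the constant over divisors of the leading coefficient, t = −1 is a root, so (t + 1) divides it; the quotient is 6t^3 + 7t^2 − 28t + 15.
Next, t = −3 is a root, so (t + 3) is a factor; dividing leaves 6t^2 − 11t + 5.
The remaining quadratic factors as (6t − 5)(t − 1).

(6t − 5)(t + 1)(t + 3)(t − 1)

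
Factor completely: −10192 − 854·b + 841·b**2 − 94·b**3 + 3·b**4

(3·b + 8)·(b − 13)·(b − 14)·(b − 7)

Among the possible rational roots, b = −8/3 is a root, giving the factor (3·b + 8) and quotient b**3 − 34·b**2 + 371·b − 1274.
Then b = 14 is a root, so (b − 14) is a factor; dividing leaves b**2 − 20·b + 91.
The remaining quadratic factors as (b − 7)(b − 13).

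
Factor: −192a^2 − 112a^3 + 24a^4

Pull out the common factor 8a^2, then factor the remaining trinomial.

8a^2(3a + 4)(a − 6)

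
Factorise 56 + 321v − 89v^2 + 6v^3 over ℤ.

Trying the rational-root candidates, v = 7 is a root, so (v − 7) is a factor; dividing leaves 6v^2 − 47v − 8.
The remaining quadratic factors as (v − 8)(6v + 1).

(6v + 1)(v − 7)(v − 8)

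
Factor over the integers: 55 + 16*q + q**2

(q + 11)*(q + 5)

Two integers with product 55 and sum 16 are 5 and 11.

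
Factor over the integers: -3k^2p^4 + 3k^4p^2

Factor out 3k^2p^2, leaving k^2 - p^2, which is a difference of two squares.

3k^2p^2(k + p)(k - p)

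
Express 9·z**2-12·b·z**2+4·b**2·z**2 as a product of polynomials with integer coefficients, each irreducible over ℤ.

Every term has a factor of z**2; factoring it out leaves 4·b**2-12·b+9.
Recognize a perfect-square trinomial with the parts 2·b and 3.

z**2·(2·b-3)**2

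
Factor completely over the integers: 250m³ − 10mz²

10m(5m + z)(5m − z)

Factor out 10m, leaving 25m² − z², which is a difference of two squares.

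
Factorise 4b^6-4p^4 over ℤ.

Pull out the common factor 4, leaving -p^4+b^6.
Recognize a difference of squares with the parts b^3 and p^2.

-4(p^2-b^3)(p^2+b^3)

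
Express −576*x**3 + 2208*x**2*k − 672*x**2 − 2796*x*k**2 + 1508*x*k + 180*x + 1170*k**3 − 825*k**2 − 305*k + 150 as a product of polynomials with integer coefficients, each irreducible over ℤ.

−(12*x − 13*k − 6)*(12*x − 15*k + 5)*(4*x − 6*k + 5)

Group: 12*x*(−48*x**2 + 132*x*k − 80*x − 90*k**2 + 105*k − 25) + (−13*k − 6)*(−48*x**2 + 132*x*k − 80*x − 90*k**2 + 105*k − 25); both groups contain (−48*x**2 + 132*x*k − 80*x − 90*k**2 + 105*k − 25), so (12*x − 13*k − 6) is a factor with cofactor −48*x**2 + 132*x*k − 80*x − 90*k**2 + 105*k − 25.
The cofactor groups again: −48*x**2 + 132*x*k − 80*x − 90*k**2 + 105*k − 25 = −4*x*(12*x − 15*k + 5) + (6*k − 5)*(12*x − 15*k + 5); both groups contain (12*x − 15*k + 5), giving −(4*x − 6*k + 5)*(12*x − 15*k + 5).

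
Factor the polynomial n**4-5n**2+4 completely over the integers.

Substitute u = n**2 to get a quadratic in u, then factor.
n**2-4 is a difference of squares.
n**2-1 is a difference of squares.

(n+1)(n+2)(n-1)(n-2)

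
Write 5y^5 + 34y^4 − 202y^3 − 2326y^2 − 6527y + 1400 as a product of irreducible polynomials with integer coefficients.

By the rational root theorem, y = −7 is a root, so (y + 7) is a factor; dividing leaves 5y^4 − y^3 − 195y^2 − 961y + 200.
Next, y = 1/5 is a root, giving the factor (5y − 1) and quotient y^3 − 39y − 200.
Next, y = 8 is a root, so (y − 8) is a factor; dividing leaves y^2 + 8y + 25.
The quadratic y^2 + 8y + 25 has discriminant −36 < 0 and is irreducible over ℤ.

(5y − 1)(y + 7)(y − 8)(y^2 + 8y + 25)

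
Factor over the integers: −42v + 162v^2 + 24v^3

6v(4v − 1)(v + 7)

Pull out the common factor 6v, then factor the remaining trinomial.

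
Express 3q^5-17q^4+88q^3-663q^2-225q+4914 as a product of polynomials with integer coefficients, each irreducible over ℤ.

(3q+7)(q-3)(q-6)(q^2+q+39)

Testing divisors of the constant over divisors of the leading coefficient, q = 6 is a root, so (q-6) is a factor; dividing leaves 3q^4+q^3+94q^2-99q-819.
Then q = -7/3 is a root, so (3q+7) is a factor; dividing leaves q^3-2q^2+36q-117.
Continuing, q = 3 is a root, so (q-3) is a factor; dividing leaves q^2+q+39.
The quadratic q^2+q+39 has discriminant -155 < 0 and is irreducible over ℤ.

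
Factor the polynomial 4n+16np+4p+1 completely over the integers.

Group as (16np+4n) + (4p+1) = 4n(4p+1) + (4p+1).
Both groups share the factor (4p+1).

(4n+1)(4p+1)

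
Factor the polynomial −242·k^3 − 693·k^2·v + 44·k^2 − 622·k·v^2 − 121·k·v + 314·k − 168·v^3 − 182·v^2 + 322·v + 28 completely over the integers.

Group: 11·k·(−22·k^2 − 35·k·v − 24·k − 12·v^2 − 25·v − 2) + (14·v − 14)·(−22·k^2 − 35·k·v − 24·k − 12·v^2 − 25·v − 2); both groups contain (−22·k^2 − 35·k·v − 24·k − 12·v^2 − 25·v − 2), so (11·k + 14·v − 14) is a factor with cofactor −22·k^2 − 35·k·v − 24·k − 12·v^2 − 25·v − 2.
The cofactor groups again: −22·k^2 − 35·k·v − 24·k − 12·v^2 − 25·v − 2 = −2·k·(11·k + 12·v + 1) + (−v − 2)·(11·k + 12·v + 1); both groups contain (11·k + 12·v + 1), giving −(2·k + v + 2)·(11·k + 12·v + 1).

−(11·k + 12·v + 1)·(11·k + 14·v − 14)·(2·k + v + 2)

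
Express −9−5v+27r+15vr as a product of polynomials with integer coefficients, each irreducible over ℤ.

(3r−1)(5v+9)

Group as (15vr−5v) + (27r−9) = 5v(3r−1) + 9(3r−1).
Both groups share the factor (3r−1).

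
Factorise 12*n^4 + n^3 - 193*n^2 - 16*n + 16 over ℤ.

Trying the rational-root candidates, n = 4 is a root, giving the factor (n - 4) and quotient 12*n^3 + 49*n^2 + 3*n - 4.
Continuing, n = -4 is a root, so (n + 4) divides it; the quotient is 12*n^2 + n - 1.
The remaining quadratic factors as (3*n + 1)(4*n - 1).

(3*n + 1)*(4*n - 1)*(n + 4)*(n - 4)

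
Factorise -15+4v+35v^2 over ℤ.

Need a pair with product 35·(-15) = -525 and sum 4: that's -21 and 25.
Split the middle term: 35v^2-21v + 25v-15 = 7v(5v-3) + 5(5v-3).

(5v-3)(7v+5)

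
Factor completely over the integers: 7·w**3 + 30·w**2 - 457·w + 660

Among the possible rational roots, w = 5 is a root, so (w - 5) divides it; the quotient is 7·w**2 + 65·w - 132.
The remaining quadratic factors as (w + 11)(7·w - 12).

(7·w - 12)·(w + 11)·(w - 5)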